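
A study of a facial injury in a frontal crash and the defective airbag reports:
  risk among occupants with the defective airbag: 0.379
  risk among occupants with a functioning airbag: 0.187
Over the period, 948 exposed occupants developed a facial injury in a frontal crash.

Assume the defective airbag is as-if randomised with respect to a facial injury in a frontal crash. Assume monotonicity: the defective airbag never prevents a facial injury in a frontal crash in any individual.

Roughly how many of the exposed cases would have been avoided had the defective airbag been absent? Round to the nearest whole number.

about 480 cases

Let p₁ = 0.379, p₀ = 0.187.
PN = (p₁ − p₀)/p₁ = (0.379 − 0.187) / 0.379 ≈ 0.50660.
Attributable cases ≈ PN × (exposed cases) = 0.50660 × 948 ≈ 480.25.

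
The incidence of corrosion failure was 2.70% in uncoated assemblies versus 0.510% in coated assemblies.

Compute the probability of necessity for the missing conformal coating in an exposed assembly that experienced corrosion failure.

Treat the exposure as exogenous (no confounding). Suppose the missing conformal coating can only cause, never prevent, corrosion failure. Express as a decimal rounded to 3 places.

p₁ = 0.027, p₀ = 0.0051.
Under exogeneity and monotonicity, PN = (p₁ − p₀) / p₁.
PN = (0.027 − 0.0051) / 0.027 = 0.0219 / 0.027 ≈ 0.8111

PN ≈ 0.811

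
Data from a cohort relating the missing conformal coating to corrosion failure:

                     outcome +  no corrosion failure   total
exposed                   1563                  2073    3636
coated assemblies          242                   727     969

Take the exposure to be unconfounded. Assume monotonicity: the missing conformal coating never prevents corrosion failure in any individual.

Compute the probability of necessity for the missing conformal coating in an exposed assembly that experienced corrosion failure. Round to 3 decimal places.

p₁ = P(outcome | exposed) = 1563/3636 = 0.42987
p₀ = P(outcome | unexposed) = 242/969 = 0.24974
Under exogeneity and monotonicity, PN = (p₁ − p₀) / p₁.
PN = (0.42987 − 0.24974) / 0.42987 = 0.18013 / 0.42987 ≈ 0.4190

PN ≈ 0.419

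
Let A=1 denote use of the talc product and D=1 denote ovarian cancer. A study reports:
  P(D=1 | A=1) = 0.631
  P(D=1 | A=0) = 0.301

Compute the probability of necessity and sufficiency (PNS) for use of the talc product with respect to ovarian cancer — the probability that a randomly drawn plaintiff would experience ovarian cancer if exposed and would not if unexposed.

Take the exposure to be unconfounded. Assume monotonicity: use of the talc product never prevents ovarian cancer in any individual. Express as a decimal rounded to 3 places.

PNS ≈ 0.330

Let p₁ = 0.631, p₀ = 0.301.
Under exogeneity and monotonicity, PNS = p₁ − p₀.
PNS = 0.631 − 0.301 = 0.33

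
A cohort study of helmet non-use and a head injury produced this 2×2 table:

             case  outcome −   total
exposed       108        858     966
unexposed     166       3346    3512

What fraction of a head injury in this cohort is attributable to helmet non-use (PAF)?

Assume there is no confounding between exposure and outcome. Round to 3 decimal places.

PAF ≈ 0.228

p₁ = P(outcome | exposed) = 108/966 = 0.1118
p₀ = P(outcome | unexposed) = 166/3512 = 0.047267
Exposure prevalence π = 966/4478 = 0.21572; overall risk P(Y=1) = 0.061188.
Under exogeneity, PAF = [P(Y=1) − p₀]/P(Y=1).
PAF = (0.061188 − 0.047267) / 0.061188 ≈ 0.2275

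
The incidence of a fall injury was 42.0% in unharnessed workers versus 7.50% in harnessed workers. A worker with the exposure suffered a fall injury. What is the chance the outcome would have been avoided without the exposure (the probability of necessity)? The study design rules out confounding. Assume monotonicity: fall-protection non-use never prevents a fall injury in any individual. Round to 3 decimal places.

p₁ = 0.42, p₀ = 0.075.
Under exogeneity and monotonicity, PN = (p₁ − p₀) / p₁.
PN = (0.42 − 0.075) / 0.42 = 0.345 / 0.42 ≈ 0.8214

PN ≈ 0.821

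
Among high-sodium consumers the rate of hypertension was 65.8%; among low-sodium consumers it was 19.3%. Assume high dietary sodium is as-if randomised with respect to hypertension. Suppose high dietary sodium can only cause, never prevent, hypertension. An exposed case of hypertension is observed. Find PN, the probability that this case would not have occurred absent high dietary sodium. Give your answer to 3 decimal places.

PN ≈ 0.707

p₁ = 0.658, p₀ = 0.193.
Under exogeneity and monotonicity, PN = (p₁ − p₀) / p₁.
PN = (0.658 − 0.193) / 0.658 = 0.465 / 0.658 ≈ 0.7067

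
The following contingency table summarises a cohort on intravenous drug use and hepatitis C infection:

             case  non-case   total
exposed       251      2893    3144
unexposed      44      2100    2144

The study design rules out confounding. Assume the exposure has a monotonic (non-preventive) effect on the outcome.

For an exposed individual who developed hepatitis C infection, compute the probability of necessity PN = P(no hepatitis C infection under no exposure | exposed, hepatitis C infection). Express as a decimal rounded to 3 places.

p₁ = P(outcome | exposed) = 251/3144 = 0.079835
p₀ = P(outcome | unexposed) = 44/2144 = 0.020522
Under exogeneity and monotonicity, PN = (p₁ − p₀)/p₁.
PN = (0.079835 − 0.020522) / 0.079835 ≈ 0.7429

PN ≈ 0.743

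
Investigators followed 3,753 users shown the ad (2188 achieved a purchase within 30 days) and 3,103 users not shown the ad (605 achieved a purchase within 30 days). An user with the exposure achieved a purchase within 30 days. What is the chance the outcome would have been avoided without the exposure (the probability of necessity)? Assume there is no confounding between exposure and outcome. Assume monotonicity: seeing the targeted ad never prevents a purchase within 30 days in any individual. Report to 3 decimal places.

p₁ = P(outcome | exposed) = 2188/3753 = 0.583
p₀ = P(outcome | unexposed) = 605/3103 = 0.19497
Under exogeneity and monotonicity, PN = (p₁ − p₀) / p₁.
PN = (0.583 − 0.19497) / 0.583 = 0.38803 / 0.583 ≈ 0.6656

PN ≈ 0.666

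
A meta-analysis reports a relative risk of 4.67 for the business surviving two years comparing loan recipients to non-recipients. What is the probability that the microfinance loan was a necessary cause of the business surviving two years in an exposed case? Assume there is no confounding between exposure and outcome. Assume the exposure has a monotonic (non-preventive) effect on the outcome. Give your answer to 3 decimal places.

Under exogeneity and monotonicity, PN = (RR − 1) / RR = 1 − 1/RR.
PN = (4.67 − 1) / 4.67 = 3.67 / 4.67 ≈ 0.7859

PN ≈ 0.786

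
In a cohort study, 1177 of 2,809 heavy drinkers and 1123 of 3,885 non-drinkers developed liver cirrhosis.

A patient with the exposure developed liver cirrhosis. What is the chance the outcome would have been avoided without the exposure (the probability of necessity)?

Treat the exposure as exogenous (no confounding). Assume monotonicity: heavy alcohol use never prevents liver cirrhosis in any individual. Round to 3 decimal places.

p₁ = P(outcome | exposed) = 1177/2809 = 0.41901
p₀ = P(outcome | unexposed) = 1123/3885 = 0.28906
Under exogeneity and monotonicity, PN = (p₁ − p₀) / p₁.
PN = (0.41901 − 0.28906) / 0.41901 = 0.12995 / 0.41901 ≈ 0.3101

PN ≈ 0.310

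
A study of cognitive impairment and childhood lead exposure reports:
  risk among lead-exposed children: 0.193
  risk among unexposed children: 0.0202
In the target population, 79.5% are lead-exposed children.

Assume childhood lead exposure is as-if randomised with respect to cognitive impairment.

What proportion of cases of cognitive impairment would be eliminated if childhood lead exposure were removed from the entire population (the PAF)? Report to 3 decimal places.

Let p₁ = 0.193, p₀ = 0.0202.
Overall risk P(Y=1) = π·p₁ + (1−π)·p₀ = 0.795×0.193 + 0.205×0.0202 = 0.15758.
Under exogeneity, PAF = [P(Y=1) − p₀] / P(Y=1).
PAF = (0.15758 − 0.0202) / 0.15758 ≈ 0.8718

PAF ≈ 0.872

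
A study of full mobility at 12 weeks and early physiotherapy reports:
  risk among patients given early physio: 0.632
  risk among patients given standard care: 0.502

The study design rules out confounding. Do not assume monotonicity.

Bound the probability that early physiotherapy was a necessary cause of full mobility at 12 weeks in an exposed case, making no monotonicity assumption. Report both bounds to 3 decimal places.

0.206 ≤ PN ≤ 0.788

Let p₁ = 0.632, p₀ = 0.502.
Under exogeneity alone the bounds on PN are max{0,(p₁−p₀)/p₁} ≤ PN ≤ min{1,(1−p₀)/p₁}.
  lower = (p₁ − p₀)/p₁ = 0.13 / 0.632 ≈ 0.2057
  upper = min{1, (1 − p₀)/p₁} = 0.498 / 0.632 ≈ 0.7880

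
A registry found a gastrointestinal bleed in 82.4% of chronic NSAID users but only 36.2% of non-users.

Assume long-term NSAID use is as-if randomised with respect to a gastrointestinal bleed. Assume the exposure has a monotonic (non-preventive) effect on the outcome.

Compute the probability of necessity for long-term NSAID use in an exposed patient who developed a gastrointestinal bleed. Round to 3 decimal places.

p₁ = 0.824, p₀ = 0.362.
Under exogeneity and monotonicity, PN = (p₁ − p₀) / p₁.
PN = (0.824 − 0.362) / 0.824 = 0.462 / 0.824 ≈ 0.5607

PN ≈ 0.561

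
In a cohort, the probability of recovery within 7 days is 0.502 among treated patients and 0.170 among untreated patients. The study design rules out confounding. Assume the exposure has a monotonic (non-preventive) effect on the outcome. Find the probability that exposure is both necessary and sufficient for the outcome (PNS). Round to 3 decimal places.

Let p₁ = 0.502, p₀ = 0.17.
Under exogeneity and monotonicity, PNS = p₁ − p₀.
PNS = 0.502 − 0.17 = 0.332

PNS ≈ 0.332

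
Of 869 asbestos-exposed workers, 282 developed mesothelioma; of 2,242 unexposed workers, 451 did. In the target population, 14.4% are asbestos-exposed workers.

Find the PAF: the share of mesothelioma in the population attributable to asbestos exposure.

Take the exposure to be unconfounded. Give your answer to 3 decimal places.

PAF ≈ 0.081

p₁ = P(outcome | exposed) = 282/869 = 0.32451
p₀ = P(outcome | unexposed) = 451/2242 = 0.20116
Overall risk P(Y=1) = π·p₁ + (1−π)·p₀ = 0.144×0.32451 + 0.856×0.20116 = 0.21892.
Under exogeneity, PAF = [P(Y=1) − p₀] / P(Y=1).
PAF = (0.21892 − 0.20116) / 0.21892 ≈ 0.0811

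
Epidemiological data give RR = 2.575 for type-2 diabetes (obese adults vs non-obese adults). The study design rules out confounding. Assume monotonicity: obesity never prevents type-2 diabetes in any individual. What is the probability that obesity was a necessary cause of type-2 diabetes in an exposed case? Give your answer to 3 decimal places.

Under exogeneity and monotonicity, PN = (RR − 1) / RR = 1 − 1/RR.
PN = (2.575 − 1) / 2.575 = 1.575 / 2.575 ≈ 0.6117

PN ≈ 0.612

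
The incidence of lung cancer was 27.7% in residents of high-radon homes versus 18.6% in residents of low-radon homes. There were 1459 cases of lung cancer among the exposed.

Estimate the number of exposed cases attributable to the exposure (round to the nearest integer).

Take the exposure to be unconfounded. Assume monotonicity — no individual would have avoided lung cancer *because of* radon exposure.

about 479 cases

p₁ = 0.277, p₀ = 0.186.
PN = (p₁ − p₀)/p₁ = (0.277 − 0.186) / 0.277 ≈ 0.32852.
Attributable cases ≈ PN × (exposed cases) = 0.32852 × 1459 ≈ 479.31.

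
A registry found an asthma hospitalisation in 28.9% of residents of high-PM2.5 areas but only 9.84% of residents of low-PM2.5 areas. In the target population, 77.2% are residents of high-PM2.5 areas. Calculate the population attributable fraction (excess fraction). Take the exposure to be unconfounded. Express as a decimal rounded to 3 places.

PAF ≈ 0.599

p₁ = 0.289, p₀ = 0.0984.
Overall risk P(Y=1) = π·p₁ + (1−π)·p₀ = 0.772×0.289 + 0.228×0.0984 = 0.24554.
Under exogeneity, PAF = [P(Y=1) − p₀] / P(Y=1).
PAF = (0.24554 − 0.0984) / 0.24554 ≈ 0.5993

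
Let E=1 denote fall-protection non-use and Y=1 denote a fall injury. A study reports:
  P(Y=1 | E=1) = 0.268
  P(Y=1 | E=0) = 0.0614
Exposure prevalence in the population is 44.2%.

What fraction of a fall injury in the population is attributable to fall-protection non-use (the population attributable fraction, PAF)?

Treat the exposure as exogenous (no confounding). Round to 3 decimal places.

PAF ≈ 0.598

Let p₁ = 0.268, p₀ = 0.0614.
Overall risk P(Y=1) = π·p₁ + (1−π)·p₀ = 0.442×0.268 + 0.558×0.0614 = 0.15272.
Under exogeneity, PAF = [P(Y=1) − p₀] / P(Y=1).
PAF = (0.15272 − 0.0614) / 0.15272 ≈ 0.5979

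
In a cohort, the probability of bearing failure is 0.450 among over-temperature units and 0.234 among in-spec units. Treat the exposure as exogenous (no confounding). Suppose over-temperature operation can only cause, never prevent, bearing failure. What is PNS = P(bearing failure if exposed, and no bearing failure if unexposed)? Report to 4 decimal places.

PNS ≈ 0.2160

Let p₁ = 0.45, p₀ = 0.234.
Under exogeneity and monotonicity, PNS = p₁ − p₀.
PNS = 0.45 − 0.234 = 0.216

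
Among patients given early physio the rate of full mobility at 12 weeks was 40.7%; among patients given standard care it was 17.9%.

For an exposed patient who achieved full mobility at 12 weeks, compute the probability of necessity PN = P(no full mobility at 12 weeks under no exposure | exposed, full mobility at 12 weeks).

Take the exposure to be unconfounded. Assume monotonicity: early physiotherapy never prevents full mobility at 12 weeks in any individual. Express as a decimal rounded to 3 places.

PN ≈ 0.560

p₁ = 0.407, p₀ = 0.179.
Under exogeneity and monotonicity, PN = (p₁ − p₀) / p₁.
PN = (0.407 − 0.179) / 0.407 = 0.228 / 0.407 ≈ 0.5602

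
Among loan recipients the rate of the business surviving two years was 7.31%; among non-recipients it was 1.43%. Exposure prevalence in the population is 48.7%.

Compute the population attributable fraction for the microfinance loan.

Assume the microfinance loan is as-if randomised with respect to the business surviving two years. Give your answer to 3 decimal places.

p₁ = 0.0731, p₀ = 0.0143.
Overall risk P(Y=1) = π·p₁ + (1−π)·p₀ = 0.487×0.0731 + 0.513×0.0143 = 0.042936.
Under exogeneity, PAF = [P(Y=1) − p₀] / P(Y=1).
PAF = (0.042936 − 0.0143) / 0.042936 ≈ 0.6669

PAF ≈ 0.667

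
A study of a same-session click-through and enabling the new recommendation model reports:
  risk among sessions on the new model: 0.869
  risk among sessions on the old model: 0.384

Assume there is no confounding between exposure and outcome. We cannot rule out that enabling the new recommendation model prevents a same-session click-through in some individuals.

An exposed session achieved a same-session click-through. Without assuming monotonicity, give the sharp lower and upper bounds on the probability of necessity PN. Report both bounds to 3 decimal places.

0.558 ≤ PN ≤ 0.709

Let p₁ = 0.869, p₀ = 0.384.
Under exogeneity alone the bounds on PN are max{0,(p₁−p₀)/p₁} ≤ PN ≤ min{1,(1−p₀)/p₁}.
  lower = (p₁ − p₀)/p₁ = 0.485 / 0.869 ≈ 0.5581
  upper = min{1, (1 − p₀)/p₁} = 0.616 / 0.869 ≈ 0.7089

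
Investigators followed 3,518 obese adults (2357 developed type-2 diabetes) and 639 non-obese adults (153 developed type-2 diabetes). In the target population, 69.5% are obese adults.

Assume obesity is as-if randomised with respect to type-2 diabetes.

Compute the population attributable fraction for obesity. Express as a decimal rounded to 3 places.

PAF ≈ 0.556

p₁ = P(outcome | exposed) = 2357/3518 = 0.66998
p₀ = P(outcome | unexposed) = 153/639 = 0.23944
Overall risk P(Y=1) = π·p₁ + (1−π)·p₀ = 0.695×0.66998 + 0.305×0.23944 = 0.53867.
Under exogeneity, PAF = [P(Y=1) − p₀] / P(Y=1).
PAF = (0.53867 − 0.23944) / 0.53867 ≈ 0.5555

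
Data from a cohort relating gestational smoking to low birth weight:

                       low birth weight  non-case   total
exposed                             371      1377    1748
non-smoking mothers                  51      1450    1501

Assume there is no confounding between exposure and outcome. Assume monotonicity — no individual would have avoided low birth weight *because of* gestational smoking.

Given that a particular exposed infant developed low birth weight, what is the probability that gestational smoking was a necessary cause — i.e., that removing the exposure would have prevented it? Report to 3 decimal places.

PN ≈ 0.840

p₁ = P(outcome | exposed) = 371/1748 = 0.21224
p₀ = P(outcome | unexposed) = 51/1501 = 0.033977
Under exogeneity and monotonicity, PN = (p₁ − p₀) / p₁.
PN = (0.21224 − 0.033977) / 0.21224 = 0.17827 / 0.21224 ≈ 0.8399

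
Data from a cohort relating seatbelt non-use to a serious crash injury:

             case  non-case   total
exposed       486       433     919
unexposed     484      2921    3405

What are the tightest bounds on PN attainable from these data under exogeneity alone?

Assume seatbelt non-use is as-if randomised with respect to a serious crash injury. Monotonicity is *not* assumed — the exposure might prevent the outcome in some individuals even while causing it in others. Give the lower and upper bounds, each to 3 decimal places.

0.731 ≤ PN ≤ 1.000

p₁ = P(outcome | exposed) = 486/919 = 0.52884
p₀ = P(outcome | unexposed) = 484/3405 = 0.14214
Under exogeneity alone the bounds on PN are max{0,(p₁−p₀)/p₁} ≤ PN ≤ min{1,(1−p₀)/p₁}.
  lower = (p₁ − p₀)/p₁ = 0.38669 / 0.52884 ≈ 0.7312
  upper = min{1, (1 − p₀)/p₁} = 0.85786 / 0.52884 ≈ 1.6222 → capped at 1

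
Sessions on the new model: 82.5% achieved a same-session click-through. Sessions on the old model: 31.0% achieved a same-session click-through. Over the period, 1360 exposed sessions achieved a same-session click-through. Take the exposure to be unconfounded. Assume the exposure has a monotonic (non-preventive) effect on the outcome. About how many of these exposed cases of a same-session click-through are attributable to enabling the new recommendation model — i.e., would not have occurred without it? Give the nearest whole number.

p₁ = 0.825, p₀ = 0.31.
PN = (p₁ − p₀)/p₁ = (0.825 − 0.31) / 0.825 ≈ 0.62424.
Attributable cases ≈ PN × (exposed cases) = 0.62424 × 1360 ≈ 848.97.

about 849 cases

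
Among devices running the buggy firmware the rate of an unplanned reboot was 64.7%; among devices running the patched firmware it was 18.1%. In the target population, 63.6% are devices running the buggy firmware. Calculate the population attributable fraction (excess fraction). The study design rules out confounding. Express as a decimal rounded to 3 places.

PAF ≈ 0.621

p₁ = 0.647, p₀ = 0.181.
Overall risk P(Y=1) = π·p₁ + (1−π)·p₀ = 0.636×0.647 + 0.364×0.181 = 0.47738.
Under exogeneity, PAF = [P(Y=1) − p₀] / P(Y=1).
PAF = (0.47738 − 0.181) / 0.47738 ≈ 0.6208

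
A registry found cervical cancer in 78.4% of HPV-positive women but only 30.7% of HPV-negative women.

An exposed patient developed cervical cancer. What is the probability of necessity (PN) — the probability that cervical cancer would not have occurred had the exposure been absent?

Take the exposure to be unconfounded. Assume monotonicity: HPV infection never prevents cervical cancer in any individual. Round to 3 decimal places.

p₁ = 0.784, p₀ = 0.307.
Under exogeneity and monotonicity, PN = (p₁ − p₀) / p₁.
PN = (0.784 − 0.307) / 0.784 = 0.477 / 0.784 ≈ 0.6084

PN ≈ 0.608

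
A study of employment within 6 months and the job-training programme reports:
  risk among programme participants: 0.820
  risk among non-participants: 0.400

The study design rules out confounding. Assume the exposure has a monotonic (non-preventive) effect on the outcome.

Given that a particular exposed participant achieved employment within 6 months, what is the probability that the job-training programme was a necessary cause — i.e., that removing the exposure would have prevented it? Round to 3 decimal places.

Let p₁ = 0.82, p₀ = 0.4.
Under exogeneity and monotonicity, PN = (p₁ − p₀) / p₁.
PN = (0.82 − 0.4) / 0.82 = 0.42 / 0.82 ≈ 0.5122

PN ≈ 0.512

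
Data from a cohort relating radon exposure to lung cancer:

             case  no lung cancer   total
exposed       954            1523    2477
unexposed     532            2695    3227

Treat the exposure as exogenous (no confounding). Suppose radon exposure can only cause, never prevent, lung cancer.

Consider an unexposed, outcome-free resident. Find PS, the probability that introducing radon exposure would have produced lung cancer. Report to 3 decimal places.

PS ≈ 0.264

p₁ = P(outcome | exposed) = 954/2477 = 0.38514
p₀ = P(outcome | unexposed) = 532/3227 = 0.16486
Under exogeneity and monotonicity, PS = (p₁ − p₀) / (1 − p₀).
PS = (0.38514 − 0.16486) / (1 − 0.16486) = 0.22028 / 0.83514 ≈ 0.2638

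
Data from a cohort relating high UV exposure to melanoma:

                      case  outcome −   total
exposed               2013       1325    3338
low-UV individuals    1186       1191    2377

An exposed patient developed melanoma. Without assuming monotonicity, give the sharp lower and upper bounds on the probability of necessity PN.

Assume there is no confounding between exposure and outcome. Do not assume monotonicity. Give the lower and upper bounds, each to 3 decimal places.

p₁ = P(outcome | exposed) = 2013/3338 = 0.60306
p₀ = P(outcome | unexposed) = 1186/2377 = 0.49895
Under exogeneity alone the bounds on PN are max{0,(p₁−p₀)/p₁} ≤ PN ≤ min{1,(1−p₀)/p₁}.
  lower = (p₁ − p₀)/p₁ = 0.10411 / 0.60306 ≈ 0.1726
  upper = min{1, (1 − p₀)/p₁} = 0.50105 / 0.60306 ≈ 0.8309

0.173 ≤ PN ≤ 0.831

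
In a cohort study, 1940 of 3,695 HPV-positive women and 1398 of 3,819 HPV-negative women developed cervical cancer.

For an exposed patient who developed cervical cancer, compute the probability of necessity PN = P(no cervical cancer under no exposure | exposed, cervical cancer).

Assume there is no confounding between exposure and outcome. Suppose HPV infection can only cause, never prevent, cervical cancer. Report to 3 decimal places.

PN ≈ 0.303

p₁ = P(outcome | exposed) = 1940/3695 = 0.52503
p₀ = P(outcome | unexposed) = 1398/3819 = 0.36606
Under exogeneity and monotonicity, PN = (p₁ − p₀) / p₁.
PN = (0.52503 − 0.36606) / 0.52503 = 0.15897 / 0.52503 ≈ 0.3028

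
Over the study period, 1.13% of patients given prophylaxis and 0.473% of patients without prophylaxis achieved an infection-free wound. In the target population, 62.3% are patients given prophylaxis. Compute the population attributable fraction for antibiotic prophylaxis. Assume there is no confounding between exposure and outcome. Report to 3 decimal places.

PAF ≈ 0.464

p₁ = 0.0113, p₀ = 0.00473.
Overall risk P(Y=1) = π·p₁ + (1−π)·p₀ = 0.623×0.0113 + 0.377×0.00473 = 0.0088231.
Under exogeneity, PAF = [P(Y=1) − p₀] / P(Y=1).
PAF = (0.0088231 − 0.00473) / 0.0088231 ≈ 0.4639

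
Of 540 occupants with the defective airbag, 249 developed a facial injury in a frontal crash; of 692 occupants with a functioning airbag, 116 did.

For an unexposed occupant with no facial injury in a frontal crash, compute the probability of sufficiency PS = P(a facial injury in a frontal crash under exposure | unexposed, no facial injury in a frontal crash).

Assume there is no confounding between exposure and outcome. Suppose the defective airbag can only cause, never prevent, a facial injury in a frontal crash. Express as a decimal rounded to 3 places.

PS ≈ 0.353

p₁ = P(outcome | exposed) = 249/540 = 0.46111
p₀ = P(outcome | unexposed) = 116/692 = 0.16763
Under exogeneity and monotonicity, PS = (p₁ − p₀) / (1 − p₀).
PS = (0.46111 − 0.16763) / (1 − 0.16763) = 0.29348 / 0.83237 ≈ 0.3526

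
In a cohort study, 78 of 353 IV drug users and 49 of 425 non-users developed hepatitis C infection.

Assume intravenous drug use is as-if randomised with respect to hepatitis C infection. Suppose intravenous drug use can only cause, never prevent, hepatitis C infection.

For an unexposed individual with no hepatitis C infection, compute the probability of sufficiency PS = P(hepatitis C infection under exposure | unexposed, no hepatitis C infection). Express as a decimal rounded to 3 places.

PS ≈ 0.119

p₁ = P(outcome | exposed) = 78/353 = 0.22096
p₀ = P(outcome | unexposed) = 49/425 = 0.11529
Under exogeneity and monotonicity, PS = (p₁ − p₀) / (1 − p₀).
PS = (0.22096 − 0.11529) / (1 − 0.11529) = 0.10567 / 0.88471 ≈ 0.1194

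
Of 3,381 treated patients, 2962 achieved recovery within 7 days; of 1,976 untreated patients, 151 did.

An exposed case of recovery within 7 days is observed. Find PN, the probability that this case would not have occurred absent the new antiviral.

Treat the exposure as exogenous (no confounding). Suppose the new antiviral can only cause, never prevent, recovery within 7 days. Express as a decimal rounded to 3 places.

PN ≈ 0.913

p₁ = P(outcome | exposed) = 2962/3381 = 0.87607
p₀ = P(outcome | unexposed) = 151/1976 = 0.076417
Under exogeneity and monotonicity, PN = (p₁ − p₀) / p₁.
PN = (0.87607 − 0.076417) / 0.87607 = 0.79966 / 0.87607 ≈ 0.9128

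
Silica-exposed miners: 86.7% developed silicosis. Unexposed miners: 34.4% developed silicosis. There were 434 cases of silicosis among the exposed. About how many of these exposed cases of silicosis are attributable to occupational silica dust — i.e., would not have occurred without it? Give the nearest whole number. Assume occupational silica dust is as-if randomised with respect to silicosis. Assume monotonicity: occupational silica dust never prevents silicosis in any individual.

p₁ = 0.867, p₀ = 0.344.
PN = (p₁ − p₀)/p₁ = (0.867 − 0.344) / 0.867 ≈ 0.60323.
Attributable cases ≈ PN × (exposed cases) = 0.60323 × 434 ≈ 261.80.

about 262 cases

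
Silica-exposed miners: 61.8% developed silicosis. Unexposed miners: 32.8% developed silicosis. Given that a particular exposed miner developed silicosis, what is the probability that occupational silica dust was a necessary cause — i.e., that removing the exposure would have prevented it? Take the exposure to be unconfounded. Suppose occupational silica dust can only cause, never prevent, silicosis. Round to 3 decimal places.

PN ≈ 0.469

p₁ = 0.618, p₀ = 0.328.
Under exogeneity and monotonicity, PN = (p₁ − p₀) / p₁.
PN = (0.618 − 0.328) / 0.618 = 0.29 / 0.618 ≈ 0.4693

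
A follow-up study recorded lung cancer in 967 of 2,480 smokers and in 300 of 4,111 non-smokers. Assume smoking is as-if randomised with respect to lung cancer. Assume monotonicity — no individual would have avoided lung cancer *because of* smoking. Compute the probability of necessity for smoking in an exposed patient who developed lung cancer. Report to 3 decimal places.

p₁ = P(outcome | exposed) = 967/2480 = 0.38992
p₀ = P(outcome | unexposed) = 300/4111 = 0.072975
Under exogeneity and monotonicity, PN = (p₁ − p₀) / p₁.
PN = (0.38992 − 0.072975) / 0.38992 = 0.31694 / 0.38992 ≈ 0.8128

PN ≈ 0.813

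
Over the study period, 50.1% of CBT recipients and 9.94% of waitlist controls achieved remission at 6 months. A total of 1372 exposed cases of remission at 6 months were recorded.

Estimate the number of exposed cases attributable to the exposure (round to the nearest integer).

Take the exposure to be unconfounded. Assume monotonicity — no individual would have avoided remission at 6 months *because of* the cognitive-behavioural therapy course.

p₁ = 0.501, p₀ = 0.0994.
PN = (p₁ − p₀)/p₁ = (0.501 − 0.0994) / 0.501 ≈ 0.80160.
Attributable cases ≈ PN × (exposed cases) = 0.80160 × 1372 ≈ 1099.79.

about 1100 cases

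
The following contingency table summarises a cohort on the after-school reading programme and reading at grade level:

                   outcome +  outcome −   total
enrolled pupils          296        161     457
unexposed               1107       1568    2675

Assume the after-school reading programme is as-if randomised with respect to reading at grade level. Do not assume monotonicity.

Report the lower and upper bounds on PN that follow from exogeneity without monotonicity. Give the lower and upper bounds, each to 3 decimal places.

0.361 ≤ PN ≤ 0.905

p₁ = P(outcome | exposed) = 296/457 = 0.6477
p₀ = P(outcome | unexposed) = 1107/2675 = 0.41383
Under exogeneity alone the bounds on PN are max{0,(p₁−p₀)/p₁} ≤ PN ≤ min{1,(1−p₀)/p₁}.
  lower = (p₁ − p₀)/p₁ = 0.23387 / 0.6477 ≈ 0.3611
  upper = min{1, (1 − p₀)/p₁} = 0.58617 / 0.6477 ≈ 0.9050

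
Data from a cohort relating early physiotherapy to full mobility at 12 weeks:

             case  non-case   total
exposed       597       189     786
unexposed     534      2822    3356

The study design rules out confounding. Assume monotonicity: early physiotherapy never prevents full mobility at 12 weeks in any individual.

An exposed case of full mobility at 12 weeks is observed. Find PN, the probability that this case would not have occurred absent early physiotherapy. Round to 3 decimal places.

p₁ = P(outcome | exposed) = 597/786 = 0.75954
p₀ = P(outcome | unexposed) = 534/3356 = 0.15912
Under exogeneity and monotonicity, PN = (p₁ − p₀)/p₁.
PN = (0.75954 − 0.15912) / 0.75954 ≈ 0.7905

PN ≈ 0.791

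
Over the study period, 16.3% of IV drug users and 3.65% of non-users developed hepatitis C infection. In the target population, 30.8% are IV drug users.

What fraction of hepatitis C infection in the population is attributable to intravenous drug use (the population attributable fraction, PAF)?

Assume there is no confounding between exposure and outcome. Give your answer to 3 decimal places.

PAF ≈ 0.516

p₁ = 0.163, p₀ = 0.0365.
Overall risk P(Y=1) = π·p₁ + (1−π)·p₀ = 0.308×0.163 + 0.692×0.0365 = 0.075462.
Under exogeneity, PAF = [P(Y=1) − p₀] / P(Y=1).
PAF = (0.075462 − 0.0365) / 0.075462 ≈ 0.5163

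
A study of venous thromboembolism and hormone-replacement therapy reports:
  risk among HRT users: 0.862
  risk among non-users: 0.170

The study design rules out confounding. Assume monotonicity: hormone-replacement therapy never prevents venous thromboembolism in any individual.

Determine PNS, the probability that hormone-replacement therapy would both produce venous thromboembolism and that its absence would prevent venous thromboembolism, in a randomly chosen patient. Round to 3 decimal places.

PNS ≈ 0.692

Let p₁ = 0.862, p₀ = 0.17.
Under exogeneity and monotonicity, PNS = p₁ − p₀.
PNS = 0.862 − 0.17 = 0.692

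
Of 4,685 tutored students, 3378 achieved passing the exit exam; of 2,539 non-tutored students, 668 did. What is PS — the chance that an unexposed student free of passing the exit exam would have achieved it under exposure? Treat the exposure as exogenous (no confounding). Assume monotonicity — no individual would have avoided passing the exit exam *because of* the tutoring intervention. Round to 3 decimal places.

p₁ = P(outcome | exposed) = 3378/4685 = 0.72102
p₀ = P(outcome | unexposed) = 668/2539 = 0.2631
Under exogeneity and monotonicity, PS = (p₁ − p₀) / (1 − p₀).
PS = (0.72102 − 0.2631) / (1 − 0.2631) = 0.45793 / 0.7369 ≈ 0.6214

PS ≈ 0.621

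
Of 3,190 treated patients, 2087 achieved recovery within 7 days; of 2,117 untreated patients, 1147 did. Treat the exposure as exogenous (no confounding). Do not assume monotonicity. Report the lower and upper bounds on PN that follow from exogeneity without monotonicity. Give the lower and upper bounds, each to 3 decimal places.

p₁ = P(outcome | exposed) = 2087/3190 = 0.65423
p₀ = P(outcome | unexposed) = 1147/2117 = 0.5418
Under exogeneity alone the bounds on PN are max{0,(p₁−p₀)/p₁} ≤ PN ≤ min{1,(1−p₀)/p₁}.
  lower = (p₁ − p₀)/p₁ = 0.11243 / 0.65423 ≈ 0.1718
  upper = min{1, (1 − p₀)/p₁} = 0.4582 / 0.65423 ≈ 0.7004

0.172 ≤ PN ≤ 0.700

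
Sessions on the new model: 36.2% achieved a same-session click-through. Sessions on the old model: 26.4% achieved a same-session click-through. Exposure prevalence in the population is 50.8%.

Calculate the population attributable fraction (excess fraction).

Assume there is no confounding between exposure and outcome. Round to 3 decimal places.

p₁ = 0.362, p₀ = 0.264.
Overall risk P(Y=1) = π·p₁ + (1−π)·p₀ = 0.508×0.362 + 0.492×0.264 = 0.31378.
Under exogeneity, PAF = [P(Y=1) − p₀] / P(Y=1).
PAF = (0.31378 − 0.264) / 0.31378 ≈ 0.1587

PAF ≈ 0.159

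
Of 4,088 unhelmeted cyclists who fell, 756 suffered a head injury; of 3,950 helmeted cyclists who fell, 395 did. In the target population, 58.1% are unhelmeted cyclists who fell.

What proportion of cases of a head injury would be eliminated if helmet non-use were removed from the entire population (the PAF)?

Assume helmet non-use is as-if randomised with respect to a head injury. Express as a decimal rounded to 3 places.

PAF ≈ 0.330

p₁ = P(outcome | exposed) = 756/4088 = 0.18493
p₀ = P(outcome | unexposed) = 395/3950 = 0.1
Overall risk P(Y=1) = π·p₁ + (1−π)·p₀ = 0.581×0.18493 + 0.419×0.1 = 0.14935.
Under exogeneity, PAF = [P(Y=1) − p₀] / P(Y=1).
PAF = (0.14935 − 0.1) / 0.14935 ≈ 0.3304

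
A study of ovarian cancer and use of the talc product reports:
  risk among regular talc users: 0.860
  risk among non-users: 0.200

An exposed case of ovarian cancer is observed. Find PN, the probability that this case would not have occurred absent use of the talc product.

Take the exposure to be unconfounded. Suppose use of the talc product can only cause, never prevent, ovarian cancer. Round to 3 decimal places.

Let p₁ = 0.86, p₀ = 0.2.
Under exogeneity and monotonicity, PN = (p₁ − p₀) / p₁.
PN = (0.86 − 0.2) / 0.86 = 0.66 / 0.86 ≈ 0.7674

PN ≈ 0.767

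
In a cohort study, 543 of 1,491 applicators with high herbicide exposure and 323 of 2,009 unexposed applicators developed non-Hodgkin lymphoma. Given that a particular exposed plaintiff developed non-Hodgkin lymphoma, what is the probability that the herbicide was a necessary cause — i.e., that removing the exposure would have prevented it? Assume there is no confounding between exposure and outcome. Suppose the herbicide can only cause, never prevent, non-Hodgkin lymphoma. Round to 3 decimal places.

PN ≈ 0.559

p₁ = P(outcome | exposed) = 543/1491 = 0.36419
p₀ = P(outcome | unexposed) = 323/2009 = 0.16078
Under exogeneity and monotonicity, PN = (p₁ − p₀) / p₁.
PN = (0.36419 − 0.16078) / 0.36419 = 0.20341 / 0.36419 ≈ 0.5585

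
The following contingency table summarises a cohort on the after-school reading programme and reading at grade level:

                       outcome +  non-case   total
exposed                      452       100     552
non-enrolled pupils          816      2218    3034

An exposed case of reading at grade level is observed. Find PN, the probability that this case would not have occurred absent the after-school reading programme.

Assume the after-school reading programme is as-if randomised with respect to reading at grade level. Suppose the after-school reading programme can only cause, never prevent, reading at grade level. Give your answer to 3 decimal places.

p₁ = P(outcome | exposed) = 452/552 = 0.81884
p₀ = P(outcome | unexposed) = 816/3034 = 0.26895
Under exogeneity and monotonicity, PN = (p₁ − p₀)/p₁.
PN = (0.81884 − 0.26895) / 0.81884 ≈ 0.6715

PN ≈ 0.672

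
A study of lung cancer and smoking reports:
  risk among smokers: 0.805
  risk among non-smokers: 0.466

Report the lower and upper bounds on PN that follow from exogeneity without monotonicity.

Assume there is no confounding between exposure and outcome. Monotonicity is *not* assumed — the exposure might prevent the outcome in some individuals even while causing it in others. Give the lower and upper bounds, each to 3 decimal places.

0.421 ≤ PN ≤ 0.663

Let p₁ = 0.805, p₀ = 0.466.
Under exogeneity alone the bounds on PN are max{0,(p₁−p₀)/p₁} ≤ PN ≤ min{1,(1−p₀)/p₁}.
  lower = (p₁ − p₀)/p₁ = 0.339 / 0.805 ≈ 0.4211
  upper = min{1, (1 − p₀)/p₁} = 0.534 / 0.805 ≈ 0.6634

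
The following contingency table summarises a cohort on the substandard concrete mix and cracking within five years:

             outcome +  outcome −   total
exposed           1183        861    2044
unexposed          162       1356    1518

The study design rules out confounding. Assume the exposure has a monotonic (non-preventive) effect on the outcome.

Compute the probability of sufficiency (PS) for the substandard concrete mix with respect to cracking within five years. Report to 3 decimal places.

PS ≈ 0.528

p₁ = P(outcome | exposed) = 1183/2044 = 0.57877
p₀ = P(outcome | unexposed) = 162/1518 = 0.10672
Under exogeneity and monotonicity, PS = (p₁ − p₀)/(1 − p₀).
PS = (0.57877 − 0.10672) / 0.89328 ≈ 0.5284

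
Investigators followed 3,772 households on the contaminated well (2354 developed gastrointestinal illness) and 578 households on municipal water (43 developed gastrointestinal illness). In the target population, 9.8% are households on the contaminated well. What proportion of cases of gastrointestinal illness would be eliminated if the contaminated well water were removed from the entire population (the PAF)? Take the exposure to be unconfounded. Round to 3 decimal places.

p₁ = P(outcome | exposed) = 2354/3772 = 0.62407
p₀ = P(outcome | unexposed) = 43/578 = 0.074394
Overall risk P(Y=1) = π·p₁ + (1−π)·p₀ = 0.098×0.62407 + 0.902×0.074394 = 0.12826.
Under exogeneity, PAF = [P(Y=1) − p₀] / P(Y=1).
PAF = (0.12826 − 0.074394) / 0.12826 ≈ 0.4200

PAF ≈ 0.420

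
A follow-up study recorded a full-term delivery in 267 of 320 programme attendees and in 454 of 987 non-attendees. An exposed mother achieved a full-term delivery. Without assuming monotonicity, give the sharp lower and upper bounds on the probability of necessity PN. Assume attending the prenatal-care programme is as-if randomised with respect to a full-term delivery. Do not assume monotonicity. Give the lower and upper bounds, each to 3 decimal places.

0.449 ≤ PN ≤ 0.647

p₁ = P(outcome | exposed) = 267/320 = 0.83437
p₀ = P(outcome | unexposed) = 454/987 = 0.45998
Under exogeneity alone the bounds on PN are max{0,(p₁−p₀)/p₁} ≤ PN ≤ min{1,(1−p₀)/p₁}.
  lower = (p₁ − p₀)/p₁ = 0.3744 / 0.83437 ≈ 0.4487
  upper = min{1, (1 − p₀)/p₁} = 0.54002 / 0.83437 ≈ 0.6472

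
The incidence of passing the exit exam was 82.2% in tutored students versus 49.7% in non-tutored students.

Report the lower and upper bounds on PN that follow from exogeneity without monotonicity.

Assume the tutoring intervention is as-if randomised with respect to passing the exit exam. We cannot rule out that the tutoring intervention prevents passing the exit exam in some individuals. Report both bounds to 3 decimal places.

p₁ = 0.822, p₀ = 0.497.
Under exogeneity alone the bounds on PN are max{0,(p₁−p₀)/p₁} ≤ PN ≤ min{1,(1−p₀)/p₁}.
  lower = (p₁ − p₀)/p₁ = 0.325 / 0.822 ≈ 0.3954
  upper = min{1, (1 − p₀)/p₁} = 0.503 / 0.822 ≈ 0.6119

0.395 ≤ PN ≤ 0.612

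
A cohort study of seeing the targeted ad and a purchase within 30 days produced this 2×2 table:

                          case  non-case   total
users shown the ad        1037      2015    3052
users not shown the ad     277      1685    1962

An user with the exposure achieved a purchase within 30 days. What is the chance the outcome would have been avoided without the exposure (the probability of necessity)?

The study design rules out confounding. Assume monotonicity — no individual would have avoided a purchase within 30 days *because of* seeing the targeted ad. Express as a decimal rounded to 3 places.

p₁ = P(outcome | exposed) = 1037/3052 = 0.33978
p₀ = P(outcome | unexposed) = 277/1962 = 0.14118
Under exogeneity and monotonicity, PN = (p₁ − p₀)/p₁.
PN = (0.33978 − 0.14118) / 0.33978 ≈ 0.5845

PN ≈ 0.584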